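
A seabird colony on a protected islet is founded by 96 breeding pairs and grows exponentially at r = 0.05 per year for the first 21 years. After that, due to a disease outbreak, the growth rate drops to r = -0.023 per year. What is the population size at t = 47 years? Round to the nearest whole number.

151 breeding pairs

Phase 1: N(21) = 96·e^(0.05×21) = 96·e^1.05 = 274.335.
Phase 2 runs for 47 − 21 = 26 years at r = -0.023.
N(47) = 274.335·e^(-0.023×26) = 274.335·e^-0.598 = 150.859.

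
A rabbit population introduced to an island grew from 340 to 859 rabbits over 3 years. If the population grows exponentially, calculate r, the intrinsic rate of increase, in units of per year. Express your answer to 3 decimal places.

From N(t) = N₀·e^(rt): e^(r·3) = 859/340 = 2.5265.
r·3 = ln(2.5265) = 0.92682, so r = 0.92682/3 = 0.30894.

0.309 per year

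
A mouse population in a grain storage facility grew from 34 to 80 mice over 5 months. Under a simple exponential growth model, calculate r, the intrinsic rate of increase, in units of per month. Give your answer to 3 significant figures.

From N(t) = N₀·e^(rt): e^(r·5) = 80/34 = 2.3529.
r·5 = ln(2.3529) = 0.85567, so r = 0.85567/5 = 0.17113.

0.171 per month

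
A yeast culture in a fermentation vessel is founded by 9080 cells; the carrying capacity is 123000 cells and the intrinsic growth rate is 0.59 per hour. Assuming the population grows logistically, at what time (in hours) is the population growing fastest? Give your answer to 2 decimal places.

4.29 hours

Logistic growth is fastest at N = K/2 = 61500.
A = (K − N₀)/N₀ = 12.546. Set K/(1 + A·e^(−rt)) = K/2 → A·e^(−rt) = 1.
e^(−0.59t) = 1/12.546 = 0.0797051, so t = ln(12.546)/0.59 = 2.5294/0.59 = 4.2872.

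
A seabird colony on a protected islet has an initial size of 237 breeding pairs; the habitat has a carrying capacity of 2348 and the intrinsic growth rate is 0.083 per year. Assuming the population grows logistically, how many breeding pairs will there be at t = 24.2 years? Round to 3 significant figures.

1070 breeding pairs

A = (K − N₀)/N₀ = (2348 − 237)/237 = 8.9072.
N(t) = K/(1 + A·e^(−rt)) = 2348/(1 + 8.9072×e^(−0.083×24.2)).
e^(−2.009) = 0.13418; denominator = 1 + 8.9072×0.13418 = 2.1951.
N = 2348/2.1951 = 1069.64.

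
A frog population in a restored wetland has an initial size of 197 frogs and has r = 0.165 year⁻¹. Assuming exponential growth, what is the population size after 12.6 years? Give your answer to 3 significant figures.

1580 frogs

N(t) = N₀·e^(rt) = 197 × e^(0.165×12.6) = 197 × e^2.079.
e^2.079 ≈ 7.9965, so N ≈ 197 × 7.9965 = 1575.3.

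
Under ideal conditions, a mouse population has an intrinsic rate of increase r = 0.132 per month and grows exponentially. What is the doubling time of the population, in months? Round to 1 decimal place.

5.3 months

Doubling time t_d = ln(2)/r = 0.6931/0.132 = 5.2511.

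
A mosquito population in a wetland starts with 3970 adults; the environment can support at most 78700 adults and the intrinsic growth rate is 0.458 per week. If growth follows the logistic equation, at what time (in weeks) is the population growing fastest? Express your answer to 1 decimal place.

6.4 weeks

Logistic growth is fastest at N = K/2 = 39350.
A = (K − N₀)/N₀ = 18.824. Set K/(1 + A·e^(−rt)) = K/2 → A·e^(−rt) = 1.
e^(−0.458t) = 1/18.824 = 0.0531246, so t = ln(18.824)/0.458 = 2.9351/0.458 = 6.4085.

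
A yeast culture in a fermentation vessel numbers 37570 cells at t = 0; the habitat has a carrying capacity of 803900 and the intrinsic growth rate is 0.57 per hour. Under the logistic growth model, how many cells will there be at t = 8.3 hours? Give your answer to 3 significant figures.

681000 cells

A = (K − N₀)/N₀ = (803900 − 37570)/37570 = 20.397.
N(t) = K/(1 + A·e^(−rt)) = 803900/(1 + 20.397×e^(−0.57×8.3)).
e^(−4.731) = 0.0088176; denominator = 1 + 20.397×0.0088176 = 1.1799.
N = 803900/1.1799 = 681354.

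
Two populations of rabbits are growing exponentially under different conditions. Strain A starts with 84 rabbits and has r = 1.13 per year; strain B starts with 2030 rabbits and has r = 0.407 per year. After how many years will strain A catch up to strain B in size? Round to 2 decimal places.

Set 84·e^(1.13t) = 2030·e^(0.407t).
e^((1.13 − 0.407)t) = 2030/84 → e^(0.723·t) = 24.167.
0.723·t = ln(24.167) = 3.185, so t = 3.185/0.723 = 4.4052.

4.41 years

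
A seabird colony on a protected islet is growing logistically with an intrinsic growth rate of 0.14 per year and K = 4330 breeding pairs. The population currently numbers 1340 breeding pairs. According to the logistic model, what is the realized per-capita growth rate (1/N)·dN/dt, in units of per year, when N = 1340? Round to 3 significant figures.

(1/N)·dN/dt = r(1 − N/K) = 0.14 × (1 − 1340/4330).
= 0.14 × 0.69053 = 0.096674.

0.0967 per year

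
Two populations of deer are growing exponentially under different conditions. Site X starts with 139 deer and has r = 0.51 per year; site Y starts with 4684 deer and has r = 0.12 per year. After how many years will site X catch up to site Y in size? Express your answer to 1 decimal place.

9.0 years

Set 139·e^(0.51t) = 4684·e^(0.12t).
e^((0.51 − 0.12)t) = 4684/139 → e^(0.39·t) = 33.698.
0.39·t = ln(33.698) = 3.5174, so t = 3.5174/0.39 = 9.0191.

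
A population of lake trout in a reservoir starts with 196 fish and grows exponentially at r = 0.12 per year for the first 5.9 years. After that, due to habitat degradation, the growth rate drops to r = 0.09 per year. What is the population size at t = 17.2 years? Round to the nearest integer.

1100 fish

Phase 1: N(5.9) = 196·e^(0.12×5.9) = 196·e^0.708 = 397.866.
Phase 2 runs for 17.2 − 5.9 = 11.3 years at r = 0.09.
N(17.2) = 397.866·e^(0.09×11.3) = 397.866·e^1.017 = 1100.05.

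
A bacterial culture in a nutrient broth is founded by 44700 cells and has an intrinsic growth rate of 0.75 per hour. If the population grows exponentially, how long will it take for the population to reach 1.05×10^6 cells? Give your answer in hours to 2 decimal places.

4.21 hours

Set N₀·e^(rt) = 1.05×10^6: e^(0.75·t) = 1.05×10^6/44700 = 23.49.
0.75·t = ln(23.49) = 3.1566, so t = 3.1566/0.75 = 4.2088.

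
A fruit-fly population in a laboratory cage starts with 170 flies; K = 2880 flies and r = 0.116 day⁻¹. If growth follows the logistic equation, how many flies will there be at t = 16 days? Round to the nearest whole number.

A = (K − N₀)/N₀ = (2880 − 170)/170 = 15.941.
N(t) = K/(1 + A·e^(−rt)) = 2880/(1 + 15.941×e^(−0.116×16)).
e^(−1.856) = 0.1563; denominator = 1 + 15.941×0.1563 = 3.4916.
N = 2880/3.4916 = 824.848.

825 flies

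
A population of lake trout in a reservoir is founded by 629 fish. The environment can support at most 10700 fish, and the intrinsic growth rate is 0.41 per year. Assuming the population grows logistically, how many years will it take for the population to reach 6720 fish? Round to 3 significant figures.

8.04 years

A = (K − N₀)/N₀ = (10700 − 629)/629 = 16.011.
Solve 10700/(1 + 16.011·e^(−0.41t)) = 6720: 1 + 16.011·e^(−0.41t) = 1.5923, so e^(−0.41t) = 0.0369906.
−0.41·t = ln(0.0369906) = -3.2971, so t = 3.2971/0.41 = 8.0417.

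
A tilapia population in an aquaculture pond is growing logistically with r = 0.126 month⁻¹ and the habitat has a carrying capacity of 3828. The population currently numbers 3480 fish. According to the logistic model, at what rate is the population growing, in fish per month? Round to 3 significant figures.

dN/dt = rN(1 − N/K) = 0.126 × 3480 × (1 − 3480/3828).
1 − 3480/3828 = 0.090909; dN/dt = 0.126 × 3480 × 0.090909 = 39.862.

39.9 fish per month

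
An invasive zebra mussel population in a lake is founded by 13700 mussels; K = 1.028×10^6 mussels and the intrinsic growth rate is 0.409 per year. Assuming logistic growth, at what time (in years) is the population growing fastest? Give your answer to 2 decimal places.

Logistic growth is fastest at N = K/2 = 514000.
A = (K − N₀)/N₀ = 74.036. Set K/(1 + A·e^(−rt)) = K/2 → A·e^(−rt) = 1.
e^(−0.409t) = 1/74.036 = 0.0135069, so t = ln(74.036)/0.409 = 4.3046/0.409 = 10.525.

10.52 years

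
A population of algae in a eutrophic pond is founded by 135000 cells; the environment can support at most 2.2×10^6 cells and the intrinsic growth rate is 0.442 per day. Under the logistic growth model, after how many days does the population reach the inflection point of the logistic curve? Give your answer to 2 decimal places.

Logistic growth is fastest at N = K/2 = 1.1×10^6.
A = (K − N₀)/N₀ = 15.296. Set K/(1 + A·e^(−rt)) = K/2 → A·e^(−rt) = 1.
e^(−0.442t) = 1/15.296 = 0.0653753, so t = ln(15.296)/0.442 = 2.7276/0.442 = 6.1711.

6.17 days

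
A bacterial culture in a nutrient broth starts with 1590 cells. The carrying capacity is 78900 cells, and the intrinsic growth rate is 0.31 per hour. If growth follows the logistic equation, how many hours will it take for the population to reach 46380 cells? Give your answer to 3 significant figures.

13.7 hours

A = (K − N₀)/N₀ = (78900 − 1590)/1590 = 48.623.
Solve 78900/(1 + 48.623·e^(−0.31t)) = 46380: 1 + 48.623·e^(−0.31t) = 1.7012, so e^(−0.31t) = 0.0144205.
−0.31·t = ln(0.0144205) = -4.2391, so t = 4.2391/0.31 = 13.675.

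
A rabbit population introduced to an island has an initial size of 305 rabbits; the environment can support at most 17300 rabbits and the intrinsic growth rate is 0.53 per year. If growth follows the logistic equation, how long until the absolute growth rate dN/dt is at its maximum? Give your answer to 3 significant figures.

Logistic growth is fastest at N = K/2 = 8650.
A = (K − N₀)/N₀ = 55.721. Set K/(1 + A·e^(−rt)) = K/2 → A·e^(−rt) = 1.
e^(−0.53t) = 1/55.721 = 0.0179465, so t = ln(55.721)/0.53 = 4.0204/0.53 = 7.5856.

7.59 years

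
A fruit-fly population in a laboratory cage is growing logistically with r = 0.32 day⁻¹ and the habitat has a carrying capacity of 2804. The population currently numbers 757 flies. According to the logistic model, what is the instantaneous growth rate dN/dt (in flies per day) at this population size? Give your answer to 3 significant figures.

177 flies per day

dN/dt = rN(1 − N/K) = 0.32 × 757 × (1 − 757/2804).
1 − 757/2804 = 0.73003; dN/dt = 0.32 × 757 × 0.73003 = 176.84.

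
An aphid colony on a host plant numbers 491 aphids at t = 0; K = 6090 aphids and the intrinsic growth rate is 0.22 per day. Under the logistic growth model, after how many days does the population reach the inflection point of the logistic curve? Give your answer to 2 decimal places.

11.06 days

Logistic growth is fastest at N = K/2 = 3045.
A = (K − N₀)/N₀ = 11.403. Set K/(1 + A·e^(−rt)) = K/2 → A·e^(−rt) = 1.
e^(−0.22t) = 1/11.403 = 0.0876942, so t = ln(11.403)/0.22 = 2.4339/0.22 = 11.063.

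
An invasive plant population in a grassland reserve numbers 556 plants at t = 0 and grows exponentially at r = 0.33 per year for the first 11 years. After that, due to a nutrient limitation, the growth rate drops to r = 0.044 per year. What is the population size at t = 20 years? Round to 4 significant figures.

Phase 1: N(11) = 556·e^(0.33×11) = 556·e^3.63 = 20968.3.
Phase 2 runs for 20 − 11 = 9 years at r = 0.044.
N(20) = 20968.3·e^(0.044×9) = 20968.3·e^0.396 = 31156.2.

31160 plants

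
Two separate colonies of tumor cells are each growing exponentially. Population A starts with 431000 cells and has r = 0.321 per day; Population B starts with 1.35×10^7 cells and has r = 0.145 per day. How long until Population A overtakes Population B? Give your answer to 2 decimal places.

Set 431000·e^(0.321t) = 1.35×10^7·e^(0.145t).
e^((0.321 − 0.145)t) = 1.35×10^7/431000 → e^(0.176·t) = 31.323.
0.176·t = ln(31.323) = 3.4443, so t = 3.4443/0.176 = 19.57.

19.57 days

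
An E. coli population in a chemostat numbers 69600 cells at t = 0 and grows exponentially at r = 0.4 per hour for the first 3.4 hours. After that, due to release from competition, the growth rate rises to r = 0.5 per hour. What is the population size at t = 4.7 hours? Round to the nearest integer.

Phase 1: N(3.4) = 69600·e^(0.4×3.4) = 69600·e^1.36 = 271175.
Phase 2 runs for 4.7 − 3.4 = 1.3 hours at r = 0.5.
N(4.7) = 271175·e^(0.5×1.3) = 271175·e^0.65 = 519447.

519447 cells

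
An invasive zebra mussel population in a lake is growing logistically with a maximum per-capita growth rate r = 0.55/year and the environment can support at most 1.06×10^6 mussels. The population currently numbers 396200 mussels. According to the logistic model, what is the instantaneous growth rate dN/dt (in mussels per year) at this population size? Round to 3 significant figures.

136000 mussels per year

dN/dt = rN(1 − N/K) = 0.55 × 396200 × (1 − 396200/1.06×10^6).
1 − 396200/1.06×10^6 = 0.62623; dN/dt = 0.55 × 396200 × 0.62623 = 1.36461×10^5.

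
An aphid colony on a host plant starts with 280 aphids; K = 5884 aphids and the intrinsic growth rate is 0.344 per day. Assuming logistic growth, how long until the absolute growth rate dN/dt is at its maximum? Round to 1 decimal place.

Logistic growth is fastest at N = K/2 = 2942.
A = (K − N₀)/N₀ = 20.014. Set K/(1 + A·e^(−rt)) = K/2 → A·e^(−rt) = 1.
e^(−0.344t) = 1/20.014 = 0.0499643, so t = ln(20.014)/0.344 = 2.9964/0.344 = 8.7106.

8.7 days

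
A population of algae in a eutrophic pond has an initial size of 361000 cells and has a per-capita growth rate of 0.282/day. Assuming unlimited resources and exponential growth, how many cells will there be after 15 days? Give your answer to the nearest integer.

24806921 cells

N(t) = N₀·e^(rt) = 361000 × e^(0.282×15) = 361000 × e^4.23.
e^4.23 ≈ 68.717, so N ≈ 361000 × 68.717 = 2.480692×10^7.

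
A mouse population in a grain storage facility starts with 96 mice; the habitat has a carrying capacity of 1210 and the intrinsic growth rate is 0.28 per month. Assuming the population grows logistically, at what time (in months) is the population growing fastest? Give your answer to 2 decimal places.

8.75 months

Logistic growth is fastest at N = K/2 = 605.
A = (K − N₀)/N₀ = 11.604. Set K/(1 + A·e^(−rt)) = K/2 → A·e^(−rt) = 1.
e^(−0.28t) = 1/11.604 = 0.0861759, so t = ln(11.604)/0.28 = 2.4514/0.28 = 8.7549.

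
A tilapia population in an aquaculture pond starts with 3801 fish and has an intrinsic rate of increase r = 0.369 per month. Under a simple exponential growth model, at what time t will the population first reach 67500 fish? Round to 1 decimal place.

7.8 months

Set N₀·e^(rt) = 67500: e^(0.369·t) = 67500/3801 = 17.758.
0.369·t = ln(17.758) = 2.8769, so t = 2.8769/0.369 = 7.7964.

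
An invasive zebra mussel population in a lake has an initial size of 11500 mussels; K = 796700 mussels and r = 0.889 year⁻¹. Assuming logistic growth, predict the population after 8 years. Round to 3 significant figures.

755000 mussels

A = (K − N₀)/N₀ = (796700 − 11500)/11500 = 68.278.
N(t) = K/(1 + A·e^(−rt)) = 796700/(1 + 68.278×e^(−0.889×8)).
e^(−7.112) = 0.00081526; denominator = 1 + 68.278×0.00081526 = 1.0557.
N = 796700/1.0557 = 754690.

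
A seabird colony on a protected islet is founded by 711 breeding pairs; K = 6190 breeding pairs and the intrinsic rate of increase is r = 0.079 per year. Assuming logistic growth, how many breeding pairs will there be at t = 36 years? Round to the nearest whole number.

A = (K − N₀)/N₀ = (6190 − 711)/711 = 7.706.
N(t) = K/(1 + A·e^(−rt)) = 6190/(1 + 7.706×e^(−0.079×36)).
e^(−2.844) = 0.058192; denominator = 1 + 7.706×0.058192 = 1.4484.
N = 6190/1.4484 = 4273.58.

4274 breeding pairs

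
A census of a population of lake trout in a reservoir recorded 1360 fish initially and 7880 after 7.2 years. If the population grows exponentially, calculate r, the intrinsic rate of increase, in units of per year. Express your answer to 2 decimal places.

From N(t) = N₀·e^(rt): e^(r·7.2) = 7880/1360 = 5.7941.
r·7.2 = ln(5.7941) = 1.7568, so r = 1.7568/7.2 = 0.24401.

0.24 per year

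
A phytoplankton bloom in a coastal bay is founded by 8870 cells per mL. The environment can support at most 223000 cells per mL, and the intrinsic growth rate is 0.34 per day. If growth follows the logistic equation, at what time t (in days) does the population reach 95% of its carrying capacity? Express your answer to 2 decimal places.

18.02 days

A = (K − N₀)/N₀ = (223000 − 8870)/8870 = 24.141.
Solve 223000/(1 + 24.141·e^(−0.34t)) = 211850: 1 + 24.141·e^(−0.34t) = 1.0526, so e^(−0.34t) = 0.00218018.
−0.34·t = ln(0.00218018) = -6.1283, so t = 6.1283/0.34 = 18.025.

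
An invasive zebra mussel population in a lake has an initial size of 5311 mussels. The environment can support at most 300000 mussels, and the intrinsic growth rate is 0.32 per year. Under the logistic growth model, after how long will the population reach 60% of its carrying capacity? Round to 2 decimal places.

13.82 years

A = (K − N₀)/N₀ = (300000 − 5311)/5311 = 55.487.
Solve 300000/(1 + 55.487·e^(−0.32t)) = 180000: 1 + 55.487·e^(−0.32t) = 1.6667, so e^(−0.32t) = 0.0120149.
−0.32·t = ln(0.0120149) = -4.4216, so t = 4.4216/0.32 = 13.818.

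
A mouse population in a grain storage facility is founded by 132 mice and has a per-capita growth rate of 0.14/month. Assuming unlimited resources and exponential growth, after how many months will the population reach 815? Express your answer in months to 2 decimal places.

13.00 months

Set N₀·e^(rt) = 815: e^(0.14·t) = 815/132 = 6.1742.
0.14·t = ln(6.1742) = 1.8204, so t = 1.8204/0.14 = 13.003.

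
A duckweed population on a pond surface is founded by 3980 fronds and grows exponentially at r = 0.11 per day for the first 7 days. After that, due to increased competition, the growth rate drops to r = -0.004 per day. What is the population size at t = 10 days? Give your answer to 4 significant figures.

Phase 1: N(7) = 3980·e^(0.11×7) = 3980·e^0.77 = 8595.87.
Phase 2 runs for 10 − 7 = 3 days at r = -0.004.
N(10) = 8595.87·e^(-0.004×3) = 8595.87·e^-0.012 = 8493.34.

8493 fronds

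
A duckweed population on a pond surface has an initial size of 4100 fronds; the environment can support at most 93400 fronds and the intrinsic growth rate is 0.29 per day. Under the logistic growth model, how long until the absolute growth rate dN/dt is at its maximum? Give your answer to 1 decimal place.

10.6 days

Logistic growth is fastest at N = K/2 = 46700.
A = (K − N₀)/N₀ = 21.78. Set K/(1 + A·e^(−rt)) = K/2 → A·e^(−rt) = 1.
e^(−0.29t) = 1/21.78 = 0.0459127, so t = ln(21.78)/0.29 = 3.081/0.29 = 10.624.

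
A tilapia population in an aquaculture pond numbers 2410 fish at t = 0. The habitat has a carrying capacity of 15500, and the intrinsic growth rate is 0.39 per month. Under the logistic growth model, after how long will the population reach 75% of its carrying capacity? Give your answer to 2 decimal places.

A = (K − N₀)/N₀ = (15500 − 2410)/2410 = 5.4315.
Solve 15500/(1 + 5.4315·e^(−0.39t)) = 11625: 1 + 5.4315·e^(−0.39t) = 1.3333, so e^(−0.39t) = 0.06137.
−0.39·t = ln(0.06137) = -2.7908, so t = 2.7908/0.39 = 7.156.

7.16 months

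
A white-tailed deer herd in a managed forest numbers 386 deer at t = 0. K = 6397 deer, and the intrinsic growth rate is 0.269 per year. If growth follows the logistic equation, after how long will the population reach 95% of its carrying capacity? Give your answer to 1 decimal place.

A = (K − N₀)/N₀ = (6397 − 386)/386 = 15.573.
Solve 6397/(1 + 15.573·e^(−0.269t)) = 6077.15: 1 + 15.573·e^(−0.269t) = 1.0526, so e^(−0.269t) = 0.00337977.
−0.269·t = ln(0.00337977) = -5.6899, so t = 5.6899/0.269 = 21.152.

21.2 years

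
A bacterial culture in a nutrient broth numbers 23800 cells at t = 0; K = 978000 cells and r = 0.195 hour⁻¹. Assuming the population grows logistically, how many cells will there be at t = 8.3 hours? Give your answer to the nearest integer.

109321 cells

A = (K − N₀)/N₀ = (978000 − 23800)/23800 = 40.092.
N(t) = K/(1 + A·e^(−rt)) = 978000/(1 + 40.092×e^(−0.195×8.3)).
e^(−1.619) = 0.1982; denominator = 1 + 40.092×0.1982 = 8.9462.
N = 978000/8.9462 = 109321.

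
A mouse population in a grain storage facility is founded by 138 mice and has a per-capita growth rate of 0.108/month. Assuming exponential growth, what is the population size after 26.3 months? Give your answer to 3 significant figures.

N(t) = N₀·e^(rt) = 138 × e^(0.108×26.3) = 138 × e^2.84.
e^2.84 ≈ 17.123, so N ≈ 138 × 17.123 = 2362.92.

2360 mice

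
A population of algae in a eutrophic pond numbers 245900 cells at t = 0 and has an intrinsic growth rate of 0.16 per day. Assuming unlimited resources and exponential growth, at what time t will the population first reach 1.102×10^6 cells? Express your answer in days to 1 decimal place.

Set N₀·e^(rt) = 1.102×10^6: e^(0.16·t) = 1.102×10^6/245900 = 4.4815.
0.16·t = ln(4.4815) = 1.5, so t = 1.5/0.16 = 9.3747.

9.4 days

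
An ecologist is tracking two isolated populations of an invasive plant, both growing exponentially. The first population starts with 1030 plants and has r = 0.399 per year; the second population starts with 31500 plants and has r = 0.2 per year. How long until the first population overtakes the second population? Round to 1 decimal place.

17.2 years

Set 1030·e^(0.399t) = 31500·e^(0.2t).
e^((0.399 − 0.2)t) = 31500/1030 → e^(0.199·t) = 30.583.
0.199·t = ln(30.583) = 3.4204, so t = 3.4204/0.199 = 17.188.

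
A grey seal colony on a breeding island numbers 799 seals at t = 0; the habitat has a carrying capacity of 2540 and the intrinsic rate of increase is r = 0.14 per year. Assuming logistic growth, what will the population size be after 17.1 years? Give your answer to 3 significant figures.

A = (K − N₀)/N₀ = (2540 − 799)/799 = 2.179.
N(t) = K/(1 + A·e^(−rt)) = 2540/(1 + 2.179×e^(−0.14×17.1)).
e^(−2.394) = 0.091264; denominator = 1 + 2.179×0.091264 = 1.1989.
N = 2540/1.1989 = 2118.68.

2120 seals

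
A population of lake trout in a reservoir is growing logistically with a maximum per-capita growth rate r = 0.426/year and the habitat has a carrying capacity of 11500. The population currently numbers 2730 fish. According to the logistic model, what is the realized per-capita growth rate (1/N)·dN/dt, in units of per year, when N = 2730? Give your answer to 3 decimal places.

0.325 per year

(1/N)·dN/dt = r(1 − N/K) = 0.426 × (1 − 2730/11500).
= 0.426 × 0.76261 = 0.32487.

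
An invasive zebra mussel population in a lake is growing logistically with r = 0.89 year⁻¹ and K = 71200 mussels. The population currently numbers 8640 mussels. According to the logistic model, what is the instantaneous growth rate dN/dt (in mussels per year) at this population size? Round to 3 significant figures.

6760 mussels per year

dN/dt = rN(1 − N/K) = 0.89 × 8640 × (1 − 8640/71200).
1 − 8640/71200 = 0.87865; dN/dt = 0.89 × 8640 × 0.87865 = 6756.5.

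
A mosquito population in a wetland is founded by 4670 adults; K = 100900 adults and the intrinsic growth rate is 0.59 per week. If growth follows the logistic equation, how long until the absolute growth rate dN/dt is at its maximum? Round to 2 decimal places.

Logistic growth is fastest at N = K/2 = 50450.
A = (K − N₀)/N₀ = 20.606. Set K/(1 + A·e^(−rt)) = K/2 → A·e^(−rt) = 1.
e^(−0.59t) = 1/20.606 = 0.0485296, so t = ln(20.606)/0.59 = 3.0256/0.59 = 5.1281.

5.13 weeks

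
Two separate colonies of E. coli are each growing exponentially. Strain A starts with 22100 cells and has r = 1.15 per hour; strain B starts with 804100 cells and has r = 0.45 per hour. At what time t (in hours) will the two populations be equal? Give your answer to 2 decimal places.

5.13 hours

Set 22100·e^(1.15t) = 804100·e^(0.45t).
e^((1.15 − 0.45)t) = 804100/22100 → e^(0.7·t) = 36.385.
0.7·t = ln(36.385) = 3.5941, so t = 3.5941/0.7 = 5.1345.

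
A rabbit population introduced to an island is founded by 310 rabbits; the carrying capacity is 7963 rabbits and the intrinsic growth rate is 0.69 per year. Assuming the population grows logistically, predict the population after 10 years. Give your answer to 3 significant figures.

7770 rabbits

A = (K − N₀)/N₀ = (7963 − 310)/310 = 24.687.
N(t) = K/(1 + A·e^(−rt)) = 7963/(1 + 24.687×e^(−0.69×10)).
e^(−6.9) = 0.0010078; denominator = 1 + 24.687×0.0010078 = 1.0249.
N = 7963/1.0249 = 7769.7.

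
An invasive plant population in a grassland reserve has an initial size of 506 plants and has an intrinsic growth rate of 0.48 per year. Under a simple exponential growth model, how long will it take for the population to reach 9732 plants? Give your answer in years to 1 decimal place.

Set N₀·e^(rt) = 9732: e^(0.48·t) = 9732/506 = 19.233.
0.48·t = ln(19.233) = 2.9566, so t = 2.9566/0.48 = 6.1597.

6.2 years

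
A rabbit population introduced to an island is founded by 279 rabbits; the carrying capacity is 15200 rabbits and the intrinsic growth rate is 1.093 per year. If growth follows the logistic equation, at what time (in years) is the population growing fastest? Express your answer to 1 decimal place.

Logistic growth is fastest at N = K/2 = 7600.
A = (K − N₀)/N₀ = 53.48. Set K/(1 + A·e^(−rt)) = K/2 → A·e^(−rt) = 1.
e^(−1.093t) = 1/53.48 = 0.0186985, so t = ln(53.48)/1.093 = 3.9793/1.093 = 3.6407.

3.6 years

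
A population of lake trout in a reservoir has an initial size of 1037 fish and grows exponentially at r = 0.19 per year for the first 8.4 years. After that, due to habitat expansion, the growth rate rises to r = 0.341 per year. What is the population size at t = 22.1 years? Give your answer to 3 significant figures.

Phase 1: N(8.4) = 1037·e^(0.19×8.4) = 1037·e^1.596 = 5115.79.
Phase 2 runs for 22.1 − 8.4 = 13.7 years at r = 0.341.
N(22.1) = 5115.79·e^(0.341×13.7) = 5115.79·e^4.672 = 546772.

547000 fish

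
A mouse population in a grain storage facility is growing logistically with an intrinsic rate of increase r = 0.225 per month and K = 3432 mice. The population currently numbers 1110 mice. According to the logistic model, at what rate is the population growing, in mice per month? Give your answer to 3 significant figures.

169 mice per month

dN/dt = rN(1 − N/K) = 0.225 × 1110 × (1 − 1110/3432).
1 − 1110/3432 = 0.67657; dN/dt = 0.225 × 1110 × 0.67657 = 168.97.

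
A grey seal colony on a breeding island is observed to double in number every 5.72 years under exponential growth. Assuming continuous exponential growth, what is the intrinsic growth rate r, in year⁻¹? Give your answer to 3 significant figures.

r = ln(2)/t_d = 0.6931/5.72 = 0.12118.

0.121 per year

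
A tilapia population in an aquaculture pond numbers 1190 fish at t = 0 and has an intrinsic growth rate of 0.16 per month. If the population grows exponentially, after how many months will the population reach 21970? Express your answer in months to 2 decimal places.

Set N₀·e^(rt) = 21970: e^(0.16·t) = 21970/1190 = 18.462.
0.16·t = ln(18.462) = 2.9157, so t = 2.9157/0.16 = 18.223.

18.22 months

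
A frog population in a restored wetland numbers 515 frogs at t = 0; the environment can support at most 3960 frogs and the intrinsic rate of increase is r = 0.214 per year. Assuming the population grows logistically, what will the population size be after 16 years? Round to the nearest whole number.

A = (K − N₀)/N₀ = (3960 − 515)/515 = 6.6893.
N(t) = K/(1 + A·e^(−rt)) = 3960/(1 + 6.6893×e^(−0.214×16)).
e^(−3.424) = 0.032582; denominator = 1 + 6.6893×0.032582 = 1.218.
N = 3960/1.218 = 3251.36.

3251 frogs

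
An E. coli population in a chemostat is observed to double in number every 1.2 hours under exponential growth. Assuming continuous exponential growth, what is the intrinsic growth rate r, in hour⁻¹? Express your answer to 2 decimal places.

r = ln(2)/t_d = 0.6931/1.2 = 0.57762.

0.58 per hour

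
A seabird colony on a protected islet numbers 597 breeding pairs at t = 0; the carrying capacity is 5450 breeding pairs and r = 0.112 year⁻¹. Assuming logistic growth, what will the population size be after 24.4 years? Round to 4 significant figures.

A = (K − N₀)/N₀ = (5450 − 597)/597 = 8.129.
N(t) = K/(1 + A·e^(−rt)) = 5450/(1 + 8.129×e^(−0.112×24.4)).
e^(−2.733) = 0.065037; denominator = 1 + 8.129×0.065037 = 1.5287.
N = 5450/1.5287 = 3565.16.

3565 breeding pairs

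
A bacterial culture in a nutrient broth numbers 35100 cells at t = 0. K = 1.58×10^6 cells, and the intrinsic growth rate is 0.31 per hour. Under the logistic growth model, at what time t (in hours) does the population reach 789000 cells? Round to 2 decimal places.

12.20 hours

A = (K − N₀)/N₀ = (1.58×10^6 − 35100)/35100 = 44.014.
Solve 1.58×10^6/(1 + 44.014·e^(−0.31t)) = 789000: 1 + 44.014·e^(−0.31t) = 2.0025, so e^(−0.31t) = 0.0227775.
−0.31·t = ln(0.0227775) = -3.782, so t = 3.782/0.31 = 12.2.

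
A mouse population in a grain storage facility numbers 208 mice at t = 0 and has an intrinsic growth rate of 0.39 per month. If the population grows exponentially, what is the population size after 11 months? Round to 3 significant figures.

N(t) = N₀·e^(rt) = 208 × e^(0.39×11) = 208 × e^4.29.
e^4.29 ≈ 72.966, so N ≈ 208 × 72.966 = 15177.

15200 mice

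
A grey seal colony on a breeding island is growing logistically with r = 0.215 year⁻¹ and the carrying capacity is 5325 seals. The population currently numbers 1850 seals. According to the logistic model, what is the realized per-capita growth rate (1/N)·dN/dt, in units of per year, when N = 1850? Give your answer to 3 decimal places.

(1/N)·dN/dt = r(1 − N/K) = 0.215 × (1 − 1850/5325).
= 0.215 × 0.65258 = 0.14031.

0.140 per year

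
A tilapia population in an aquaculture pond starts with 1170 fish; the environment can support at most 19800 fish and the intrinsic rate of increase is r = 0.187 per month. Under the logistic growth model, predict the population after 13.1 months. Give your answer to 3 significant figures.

A = (K − N₀)/N₀ = (19800 − 1170)/1170 = 15.923.
N(t) = K/(1 + A·e^(−rt)) = 19800/(1 + 15.923×e^(−0.187×13.1)).
e^(−2.45) = 0.086319; denominator = 1 + 15.923×0.086319 = 2.3745.
N = 19800/2.3745 = 8338.7.

8340 fish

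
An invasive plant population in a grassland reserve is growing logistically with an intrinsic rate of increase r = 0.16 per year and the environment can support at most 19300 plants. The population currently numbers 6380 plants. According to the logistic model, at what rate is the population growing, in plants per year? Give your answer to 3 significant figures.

dN/dt = rN(1 − N/K) = 0.16 × 6380 × (1 − 6380/19300).
1 − 6380/19300 = 0.66943; dN/dt = 0.16 × 6380 × 0.66943 = 683.35.

683 plants per year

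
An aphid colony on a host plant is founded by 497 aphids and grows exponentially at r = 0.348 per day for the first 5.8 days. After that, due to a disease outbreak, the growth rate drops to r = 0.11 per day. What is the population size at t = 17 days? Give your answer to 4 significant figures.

12820 aphids

Phase 1: N(5.8) = 497·e^(0.348×5.8) = 497·e^2.018 = 3740.56.
Phase 2 runs for 17 − 5.8 = 11.2 days at r = 0.11.
N(17) = 3740.56·e^(0.11×11.2) = 3740.56·e^1.232 = 12822.9.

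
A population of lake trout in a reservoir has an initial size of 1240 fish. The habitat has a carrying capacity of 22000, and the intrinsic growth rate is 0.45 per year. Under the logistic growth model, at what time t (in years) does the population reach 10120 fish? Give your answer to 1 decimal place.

5.9 years

A = (K − N₀)/N₀ = (22000 − 1240)/1240 = 16.742.
Solve 22000/(1 + 16.742·e^(−0.45t)) = 10120: 1 + 16.742·e^(−0.45t) = 2.1739, so e^(−0.45t) = 0.0701181.
−0.45·t = ln(0.0701181) = -2.6576, so t = 2.6576/0.45 = 5.9057.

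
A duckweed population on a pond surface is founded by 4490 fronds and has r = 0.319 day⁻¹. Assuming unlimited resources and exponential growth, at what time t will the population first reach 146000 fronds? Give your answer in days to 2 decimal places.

Set N₀·e^(rt) = 146000: e^(0.319·t) = 146000/4490 = 32.517.
0.319·t = ln(32.517) = 3.4818, so t = 3.4818/0.319 = 10.915.

10.91 days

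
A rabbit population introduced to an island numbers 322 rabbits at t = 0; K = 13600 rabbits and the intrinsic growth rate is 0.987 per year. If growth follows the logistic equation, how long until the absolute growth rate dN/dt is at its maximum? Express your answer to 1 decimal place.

3.8 years

Logistic growth is fastest at N = K/2 = 6800.
A = (K − N₀)/N₀ = 41.236. Set K/(1 + A·e^(−rt)) = K/2 → A·e^(−rt) = 1.
e^(−0.987t) = 1/41.236 = 0.0242506, so t = ln(41.236)/0.987 = 3.7193/0.987 = 3.7683.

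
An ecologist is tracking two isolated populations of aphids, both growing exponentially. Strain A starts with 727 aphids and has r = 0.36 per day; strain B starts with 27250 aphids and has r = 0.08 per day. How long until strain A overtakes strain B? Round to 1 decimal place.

12.9 days

Set 727·e^(0.36t) = 27250·e^(0.08t).
e^((0.36 − 0.08)t) = 27250/727 → e^(0.28·t) = 37.483.
0.28·t = ln(37.483) = 3.6239, so t = 3.6239/0.28 = 12.942.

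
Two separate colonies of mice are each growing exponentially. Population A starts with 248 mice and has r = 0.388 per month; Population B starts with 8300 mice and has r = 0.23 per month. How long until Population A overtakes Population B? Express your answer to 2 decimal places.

Set 248·e^(0.388t) = 8300·e^(0.23t).
e^((0.388 − 0.23)t) = 8300/248 → e^(0.158·t) = 33.468.
0.158·t = ln(33.468) = 3.5106, so t = 3.5106/0.158 = 22.219.

22.22 months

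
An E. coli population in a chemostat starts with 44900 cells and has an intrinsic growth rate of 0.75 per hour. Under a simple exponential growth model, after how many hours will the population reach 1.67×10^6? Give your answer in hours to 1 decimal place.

4.8 hours

Set N₀·e^(rt) = 1.67×10^6: e^(0.75·t) = 1.67×10^6/44900 = 37.194.
0.75·t = ln(37.194) = 3.6161, so t = 3.6161/0.75 = 4.8215.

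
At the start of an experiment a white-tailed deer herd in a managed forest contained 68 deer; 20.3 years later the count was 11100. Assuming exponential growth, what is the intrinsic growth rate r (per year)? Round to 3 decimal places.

0.251 per year

From N(t) = N₀·e^(rt): e^(r·20.3) = 11100/68 = 163.24.
r·20.3 = ln(163.24) = 5.0952, so r = 5.0952/20.3 = 0.25099.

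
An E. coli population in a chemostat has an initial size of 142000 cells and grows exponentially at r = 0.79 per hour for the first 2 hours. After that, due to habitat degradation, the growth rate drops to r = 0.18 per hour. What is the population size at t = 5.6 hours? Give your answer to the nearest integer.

Phase 1: N(2) = 142000·e^(0.79×2) = 142000·e^1.58 = 689404.
Phase 2 runs for 5.6 − 2 = 3.6 hours at r = 0.18.
N(5.6) = 689404·e^(0.18×3.6) = 689404·e^0.648 = 1.317942×10^6.

1317942 cells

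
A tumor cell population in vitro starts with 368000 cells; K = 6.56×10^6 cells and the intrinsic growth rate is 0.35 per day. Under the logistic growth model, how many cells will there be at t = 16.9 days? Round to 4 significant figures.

6275000 cells

A = (K − N₀)/N₀ = (6.56×10^6 − 368000)/368000 = 16.826.
N(t) = K/(1 + A·e^(−rt)) = 6.56×10^6/(1 + 16.826×e^(−0.35×16.9)).
e^(−5.915) = 0.0026987; denominator = 1 + 16.826×0.0026987 = 1.0454.
N = 6.56×10^6/1.0454 = 6.275063×10^6.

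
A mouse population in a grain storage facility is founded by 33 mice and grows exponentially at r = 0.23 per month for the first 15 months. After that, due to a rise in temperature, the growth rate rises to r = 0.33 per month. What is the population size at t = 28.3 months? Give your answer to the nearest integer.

83743 mice

Phase 1: N(15) = 33·e^(0.23×15) = 33·e^3.45 = 1039.51.
Phase 2 runs for 28.3 − 15 = 13.3 months at r = 0.33.
N(28.3) = 1039.51·e^(0.33×13.3) = 1039.51·e^4.389 = 83743.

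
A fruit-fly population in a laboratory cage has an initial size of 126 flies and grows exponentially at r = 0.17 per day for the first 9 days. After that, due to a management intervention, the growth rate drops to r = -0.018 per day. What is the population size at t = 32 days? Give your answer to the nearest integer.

385 flies

Phase 1: N(9) = 126·e^(0.17×9) = 126·e^1.53 = 581.89.
Phase 2 runs for 32 − 9 = 23 days at r = -0.018.
N(32) = 581.89·e^(-0.018×23) = 581.89·e^-0.414 = 384.63.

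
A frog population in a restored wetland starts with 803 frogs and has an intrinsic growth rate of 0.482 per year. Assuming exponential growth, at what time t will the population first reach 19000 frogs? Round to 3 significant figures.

6.56 years

Set N₀·e^(rt) = 19000: e^(0.482·t) = 19000/803 = 23.661.
0.482·t = ln(23.661) = 3.1638, so t = 3.1638/0.482 = 6.564.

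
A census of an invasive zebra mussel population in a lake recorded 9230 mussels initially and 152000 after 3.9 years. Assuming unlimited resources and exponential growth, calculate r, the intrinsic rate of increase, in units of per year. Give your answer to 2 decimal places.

0.72 per year

From N(t) = N₀·e^(rt): e^(r·3.9) = 152000/9230 = 16.468.
r·3.9 = ln(16.468) = 2.8014, so r = 2.8014/3.9 = 0.71831.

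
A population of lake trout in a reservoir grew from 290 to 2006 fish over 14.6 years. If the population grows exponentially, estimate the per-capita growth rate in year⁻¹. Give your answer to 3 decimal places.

From N(t) = N₀·e^(rt): e^(r·14.6) = 2006/290 = 6.9172.
r·14.6 = ln(6.9172) = 1.934, so r = 1.934/14.6 = 0.13247.

0.132 per year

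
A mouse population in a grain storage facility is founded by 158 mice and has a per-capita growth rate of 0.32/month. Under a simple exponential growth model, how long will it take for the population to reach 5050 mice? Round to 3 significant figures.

10.8 months

Set N₀·e^(rt) = 5050: e^(0.32·t) = 5050/158 = 31.962.
0.32·t = ln(31.962) = 3.4645, so t = 3.4645/0.32 = 10.827.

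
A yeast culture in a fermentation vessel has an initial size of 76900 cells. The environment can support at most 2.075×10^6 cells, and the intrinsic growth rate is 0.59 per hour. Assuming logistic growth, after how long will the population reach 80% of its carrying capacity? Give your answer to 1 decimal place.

7.9 hours

A = (K − N₀)/N₀ = (2.075×10^6 − 76900)/76900 = 25.983.
Solve 2.075×10^6/(1 + 25.983·e^(−0.59t)) = 1.66×10^6: 1 + 25.983·e^(−0.59t) = 1.25, so e^(−0.59t) = 0.00962164.
−0.59·t = ln(0.00962164) = -4.6437, so t = 4.6437/0.59 = 7.8707.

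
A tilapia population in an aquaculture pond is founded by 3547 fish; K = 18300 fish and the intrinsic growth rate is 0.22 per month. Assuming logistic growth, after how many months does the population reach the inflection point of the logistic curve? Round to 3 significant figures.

Logistic growth is fastest at N = K/2 = 9150.
A = (K − N₀)/N₀ = 4.1593. Set K/(1 + A·e^(−rt)) = K/2 → A·e^(−rt) = 1.
e^(−0.22t) = 1/4.1593 = 0.240426, so t = ln(4.1593)/0.22 = 1.4253/0.22 = 6.4788.

6.48 months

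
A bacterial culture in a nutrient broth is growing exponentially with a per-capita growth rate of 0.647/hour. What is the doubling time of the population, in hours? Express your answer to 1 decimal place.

1.1 hours

Doubling time t_d = ln(2)/r = 0.6931/0.647 = 1.0713.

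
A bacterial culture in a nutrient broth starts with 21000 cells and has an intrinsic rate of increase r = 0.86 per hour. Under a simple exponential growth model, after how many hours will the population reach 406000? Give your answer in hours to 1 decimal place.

Set N₀·e^(rt) = 406000: e^(0.86·t) = 406000/21000 = 19.333.
0.86·t = ln(19.333) = 2.9618, so t = 2.9618/0.86 = 3.444.

3.4 hours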